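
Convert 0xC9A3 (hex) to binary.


Each hex digit → 4 binary bits:
  C = 1100
  9 = 1001
  A = 1010
  3 = 0011
Concatenate: 1100 1001 1010 0011
= 1100100110100011


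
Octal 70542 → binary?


Each octal digit → 3 binary bits:
  7 = 111
  0 = 000
  5 = 101
  4 = 100
  2 = 010
Concatenate: 111 000 101 100 010
= 111000101100010


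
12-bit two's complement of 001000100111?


Original: 001000100111
Step 1 - Invert all bits: 110111011000
Step 2 - Add 1: 110111011000 + 1
= 110111011001 (represents -551)


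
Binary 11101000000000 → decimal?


Positional values:
Bit 9: 1 × 2^9 = 512
Bit 11: 1 × 2^11 = 2048
Bit 12: 1 × 2^12 = 4096
Bit 13: 1 × 2^13 = 8192
Sum = 512 + 2048 + 4096 + 8192
= 14848


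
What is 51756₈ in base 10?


Positional values:
Position 0: 6 × 8^0 = 6
Position 1: 5 × 8^1 = 40
Position 2: 7 × 8^2 = 448
Position 3: 1 × 8^3 = 512
Position 4: 5 × 8^4 = 20480
Sum = 6 + 40 + 448 + 512 + 20480
= 21486


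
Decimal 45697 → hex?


Divide by 16 repeatedly:
45697 ÷ 16 = 2856 remainder 1 (1)
2856 ÷ 16 = 178 remainder 8 (8)
178 ÷ 16 = 11 remainder 2 (2)
11 ÷ 16 = 0 remainder 11 (B)
Reading remainders bottom-up:
= 0xB281


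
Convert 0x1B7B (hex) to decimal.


Positional values:
Position 0: B × 16^0 = 11 × 1 = 11
Position 1: 7 × 16^1 = 7 × 16 = 112
Position 2: B × 16^2 = 11 × 256 = 2816
Position 3: 1 × 16^3 = 1 × 4096 = 4096
Sum = 11 + 112 + 2816 + 4096
= 7035


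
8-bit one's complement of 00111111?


Original: 00111111
Invert all bits:
  bit 0: 0 → 1
  bit 1: 0 → 1
  bit 2: 1 → 0
  bit 3: 1 → 0
  bit 4: 1 → 0
  bit 5: 1 → 0
  bit 6: 1 → 0
  bit 7: 1 → 0
= 11000000


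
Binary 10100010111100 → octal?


Group into 3-bit groups: 010100010111100
  010 = 2
  100 = 4
  010 = 2
  111 = 7
  100 = 4
= 0o24274


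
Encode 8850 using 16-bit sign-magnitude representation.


Sign bit: 0 (positive)
Magnitude: 8850 = 010001010010010
= 0010001010010010


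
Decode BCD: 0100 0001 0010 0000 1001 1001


Each 4-bit group → digit:
  0100 → 4
  0001 → 1
  0010 → 2
  0000 → 0
  1001 → 9
  1001 → 9
= 412099


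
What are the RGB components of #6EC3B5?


Hex: #6EC3B5
R = 6E₁₆ = 110
G = C3₁₆ = 195
B = B5₁₆ = 181
= RGB(110, 195, 181)


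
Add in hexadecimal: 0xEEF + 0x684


Align and add column by column (LSB to MSB, each column mod 16 with carry):
  0EEF
+ 0684
  ----
  col 0: F(15) + 4(4) + 0 (carry in) = 19 → 3(3), carry out 1
  col 1: E(14) + 8(8) + 1 (carry in) = 23 → 7(7), carry out 1
  col 2: E(14) + 6(6) + 1 (carry in) = 21 → 5(5), carry out 1
  col 3: 0(0) + 0(0) + 1 (carry in) = 1 → 1(1), carry out 0
Reading digits MSB→LSB: 1573
Strip leading zeros: 1573
= 0x1573


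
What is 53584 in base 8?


Divide by 8 repeatedly:
53584 ÷ 8 = 6698 remainder 0
6698 ÷ 8 = 837 remainder 2
837 ÷ 8 = 104 remainder 5
104 ÷ 8 = 13 remainder 0
13 ÷ 8 = 1 remainder 5
1 ÷ 8 = 0 remainder 1
Reading remainders bottom-up:
= 0o150520


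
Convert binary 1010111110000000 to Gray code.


Binary: 1010111110000000
Gray code: G = B XOR (B >> 1)
B >> 1 = 0101011111000000
1010111110000000 XOR 0101011111000000:
  1 XOR 0 = 1
  0 XOR 1 = 1
  1 XOR 0 = 1
  0 XOR 1 = 1
  1 XOR 0 = 1
  1 XOR 1 = 0
  1 XOR 1 = 0
  1 XOR 1 = 0
  1 XOR 1 = 0
  0 XOR 1 = 1
  0 XOR 0 = 0
  0 XOR 0 = 0
  0 XOR 0 = 0
  0 XOR 0 = 0
  0 XOR 0 = 0
  0 XOR 0 = 0
= 1111100001000000


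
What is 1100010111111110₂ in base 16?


Group into 4-bit nibbles: 1100010111111110
  1100 = C
  0101 = 5
  1111 = F
  1110 = E
= 0xC5FE


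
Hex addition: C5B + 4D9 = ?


Align and add column by column (LSB to MSB, each column mod 16 with carry):
  0C5B
+ 04D9
  ----
  col 0: B(11) + 9(9) + 0 (carry in) = 20 → 4(4), carry out 1
  col 1: 5(5) + D(13) + 1 (carry in) = 19 → 3(3), carry out 1
  col 2: C(12) + 4(4) + 1 (carry in) = 17 → 1(1), carry out 1
  col 3: 0(0) + 0(0) + 1 (carry in) = 1 → 1(1), carry out 0
Reading digits MSB→LSB: 1134
Strip leading zeros: 1134
= 0x1134


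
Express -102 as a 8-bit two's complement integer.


Original: 01100110
Step 1 - Invert all bits: 10011001
Step 2 - Add 1: 10011001 + 1
= 10011010 (represents -102)


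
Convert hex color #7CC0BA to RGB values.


Hex: #7CC0BA
R = 7C₁₆ = 124
G = C0₁₆ = 192
B = BA₁₆ = 186
= RGB(124, 192, 186)


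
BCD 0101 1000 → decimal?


Each 4-bit group → digit:
  0101 → 5
  1000 → 8
= 58


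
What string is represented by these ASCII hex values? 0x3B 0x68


Codes (hex): 0x3B 0x68
Per-code ASCII lookup:
  0x3B = 59  (special character) → ';'
  0x68 = 104  (range 97-122: lowercase, 104 - 97 = 7) → 'h'
= ';h'


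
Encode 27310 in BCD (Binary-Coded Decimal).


Each digit → 4-bit binary:
  2 → 0010
  7 → 0111
  3 → 0011
  1 → 0001
  0 → 0000
= 0010 0111 0011 0001 0000


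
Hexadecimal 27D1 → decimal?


Positional values:
Position 0: 1 × 16^0 = 1 × 1 = 1
Position 1: D × 16^1 = 13 × 16 = 208
Position 2: 7 × 16^2 = 7 × 256 = 1792
Position 3: 2 × 16^3 = 2 × 4096 = 8192
Sum = 1 + 208 + 1792 + 8192
= 10193


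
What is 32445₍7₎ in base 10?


Positional values (base 7):
  5 × 7^0 = 5 × 1 = 5
  4 × 7^1 = 4 × 7 = 28
  4 × 7^2 = 4 × 49 = 196
  2 × 7^3 = 2 × 343 = 686
  3 × 7^4 = 3 × 2401 = 7203
Sum = 5 + 28 + 196 + 686 + 7203
= 8118


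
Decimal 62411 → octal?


Divide by 8 repeatedly:
62411 ÷ 8 = 7801 remainder 3
7801 ÷ 8 = 975 remainder 1
975 ÷ 8 = 121 remainder 7
121 ÷ 8 = 15 remainder 1
15 ÷ 8 = 1 remainder 7
1 ÷ 8 = 0 remainder 1
Reading remainders bottom-up:
= 0o171713


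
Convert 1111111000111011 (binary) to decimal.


Positional values:
Bit 0: 1 × 2^0 = 1
Bit 1: 1 × 2^1 = 2
Bit 3: 1 × 2^3 = 8
Bit 4: 1 × 2^4 = 16
Bit 5: 1 × 2^5 = 32
Bit 9: 1 × 2^9 = 512
Bit 10: 1 × 2^10 = 1024
Bit 11: 1 × 2^11 = 2048
Bit 12: 1 × 2^12 = 4096
Bit 13: 1 × 2^13 = 8192
Bit 14: 1 × 2^14 = 16384
Bit 15: 1 × 2^15 = 32768
Sum = 1 + 2 + 8 + 16 + 32 + 512 + 1024 + 2048 + 4096 + 8192 + 16384 + 32768
= 65083


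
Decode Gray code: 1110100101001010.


Gray code: 1110100101001010
MSB stays the same: 1
Each subsequent bit = prev_binary XOR current_gray:
  B[1] = 1 XOR 1 = 0
  B[2] = 0 XOR 1 = 1
  B[3] = 1 XOR 0 = 1
  B[4] = 1 XOR 1 = 0
  B[5] = 0 XOR 0 = 0
  B[6] = 0 XOR 0 = 0
  B[7] = 0 XOR 1 = 1
  B[8] = 1 XOR 0 = 1
  B[9] = 1 XOR 1 = 0
  B[10] = 0 XOR 0 = 0
  B[11] = 0 XOR 0 = 0
  B[12] = 0 XOR 1 = 1
  B[13] = 1 XOR 0 = 1
  B[14] = 1 XOR 1 = 0
  B[15] = 0 XOR 0 = 0
= 1011000110001100 (45452 decimal)


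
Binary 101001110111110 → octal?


Group into 3-bit groups: 101001110111110
  101 = 5
  001 = 1
  110 = 6
  111 = 7
  110 = 6
= 0o51676


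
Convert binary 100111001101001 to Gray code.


Binary: 100111001101001
Gray code: G = B XOR (B >> 1)
B >> 1 = 010011100110100
100111001101001 XOR 010011100110100:
  1 XOR 0 = 1
  0 XOR 1 = 1
  0 XOR 0 = 0
  1 XOR 0 = 1
  1 XOR 1 = 0
  1 XOR 1 = 0
  0 XOR 1 = 1
  0 XOR 0 = 0
  1 XOR 0 = 1
  1 XOR 1 = 0
  0 XOR 1 = 1
  1 XOR 0 = 1
  0 XOR 1 = 1
  0 XOR 0 = 0
  1 XOR 0 = 1
= 110100101011101


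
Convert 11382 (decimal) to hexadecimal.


Divide by 16 repeatedly:
11382 ÷ 16 = 711 remainder 6 (6)
711 ÷ 16 = 44 remainder 7 (7)
44 ÷ 16 = 2 remainder 12 (C)
2 ÷ 16 = 0 remainder 2 (2)
Reading remainders bottom-up:
= 0x2C76


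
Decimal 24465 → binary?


Divide by 2 repeatedly:
24465 ÷ 2 = 12232 remainder 1
12232 ÷ 2 = 6116 remainder 0
6116 ÷ 2 = 3058 remainder 0
3058 ÷ 2 = 1529 remainder 0
1529 ÷ 2 = 764 remainder 1
764 ÷ 2 = 382 remainder 0
382 ÷ 2 = 191 remainder 0
191 ÷ 2 = 95 remainder 1
95 ÷ 2 = 47 remainder 1
47 ÷ 2 = 23 remainder 1
23 ÷ 2 = 11 remainder 1
11 ÷ 2 = 5 remainder 1
5 ÷ 2 = 2 remainder 1
2 ÷ 2 = 1 remainder 0
1 ÷ 2 = 0 remainder 1
Reading remainders bottom-up:
= 101111110010001


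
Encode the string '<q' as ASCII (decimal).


String: '<q'  (2 characters)
Per-character ASCII lookup:
  '<': special character: '<' = 60
  'q': lowercase starts at 97: 'q' = 97 + 16 = 113
= 60 113


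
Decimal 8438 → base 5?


Divide by 5 repeatedly:
8438 ÷ 5 = 1687 remainder 3
1687 ÷ 5 = 337 remainder 2
337 ÷ 5 = 67 remainder 2
67 ÷ 5 = 13 remainder 2
13 ÷ 5 = 2 remainder 3
2 ÷ 5 = 0 remainder 2
Reading remainders bottom-up:
= 232223


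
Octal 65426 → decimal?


Positional values:
Position 0: 6 × 8^0 = 6
Position 1: 2 × 8^1 = 16
Position 2: 4 × 8^2 = 256
Position 3: 5 × 8^3 = 2560
Position 4: 6 × 8^4 = 24576
Sum = 6 + 16 + 256 + 2560 + 24576
= 27414


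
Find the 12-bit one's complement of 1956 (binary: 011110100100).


Original: 011110100100
Invert all bits:
  bit 0: 0 → 1
  bit 1: 1 → 0
  bit 2: 1 → 0
  bit 3: 1 → 0
  bit 4: 1 → 0
  bit 5: 0 → 1
  bit 6: 1 → 0
  bit 7: 0 → 1
  bit 8: 0 → 1
  bit 9: 1 → 0
  bit 10: 0 → 1
  bit 11: 0 → 1
= 100001011011


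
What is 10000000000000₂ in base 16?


Group into 4-bit nibbles: 0010000000000000
  0010 = 2
  0000 = 0
  0000 = 0
  0000 = 0
= 0x2000


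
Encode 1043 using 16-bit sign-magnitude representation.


Sign bit: 0 (positive)
Magnitude: 1043 = 000010000010011
= 0000010000010011


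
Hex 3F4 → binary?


Each hex digit → 4 binary bits:
  3 = 0011
  F = 1111
  4 = 0100
Concatenate: 0011 1111 0100
= 001111110100


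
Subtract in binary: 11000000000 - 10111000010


Align and subtract column by column (LSB to MSB, borrowing when needed):
  11000000000
- 10111000010
  -----------
  col 0: (0 - 0 borrow-in) - 0 → 0 - 0 = 0, borrow out 0
  col 1: (0 - 0 borrow-in) - 1 → borrow from next column: (0+2) - 1 = 1, borrow out 1
  col 2: (0 - 1 borrow-in) - 0 → borrow from next column: (-1+2) - 0 = 1, borrow out 1
  col 3: (0 - 1 borrow-in) - 0 → borrow from next column: (-1+2) - 0 = 1, borrow out 1
  col 4: (0 - 1 borrow-in) - 0 → borrow from next column: (-1+2) - 0 = 1, borrow out 1
  col 5: (0 - 1 borrow-in) - 0 → borrow from next column: (-1+2) - 0 = 1, borrow out 1
  col 6: (0 - 1 borrow-in) - 1 → borrow from next column: (-1+2) - 1 = 0, borrow out 1
  col 7: (0 - 1 borrow-in) - 1 → borrow from next column: (-1+2) - 1 = 0, borrow out 1
  col 8: (0 - 1 borrow-in) - 1 → borrow from next column: (-1+2) - 1 = 0, borrow out 1
  col 9: (1 - 1 borrow-in) - 0 → 0 - 0 = 0, borrow out 0
  col 10: (1 - 0 borrow-in) - 1 → 1 - 1 = 0, borrow out 0
Reading bits MSB→LSB: 00000111110
Strip leading zeros: 111110
= 111110


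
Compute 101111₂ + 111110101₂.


Align and add column by column (LSB to MSB, carry propagating):
  0000101111
+ 0111110101
  ----------
  col 0: 1 + 1 + 0 (carry in) = 2 → bit 0, carry out 1
  col 1: 1 + 0 + 1 (carry in) = 2 → bit 0, carry out 1
  col 2: 1 + 1 + 1 (carry in) = 3 → bit 1, carry out 1
  col 3: 1 + 0 + 1 (carry in) = 2 → bit 0, carry out 1
  col 4: 0 + 1 + 1 (carry in) = 2 → bit 0, carry out 1
  col 5: 1 + 1 + 1 (carry in) = 3 → bit 1, carry out 1
  col 6: 0 + 1 + 1 (carry in) = 2 → bit 0, carry out 1
  col 7: 0 + 1 + 1 (carry in) = 2 → bit 0, carry out 1
  col 8: 0 + 1 + 1 (carry in) = 2 → bit 0, carry out 1
  col 9: 0 + 0 + 1 (carry in) = 1 → bit 1, carry out 0
Reading bits MSB→LSB: 1000100100
Strip leading zeros: 1000100100
= 1000100100


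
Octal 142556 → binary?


Each octal digit → 3 binary bits:
  1 = 001
  4 = 100
  2 = 010
  5 = 101
  5 = 101
  6 = 110
Concatenate: 001 100 010 101 101 110
= 001100010101101110


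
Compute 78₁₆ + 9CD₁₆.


Align and add column by column (LSB to MSB, each column mod 16 with carry):
  0078
+ 09CD
  ----
  col 0: 8(8) + D(13) + 0 (carry in) = 21 → 5(5), carry out 1
  col 1: 7(7) + C(12) + 1 (carry in) = 20 → 4(4), carry out 1
  col 2: 0(0) + 9(9) + 1 (carry in) = 10 → A(10), carry out 0
  col 3: 0(0) + 0(0) + 0 (carry in) = 0 → 0(0), carry out 0
Reading digits MSB→LSB: 0A45
Strip leading zeros: A45
= 0xA45


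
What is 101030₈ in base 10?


Positional values:
Position 0: 0 × 8^0 = 0
Position 1: 3 × 8^1 = 24
Position 2: 0 × 8^2 = 0
Position 3: 1 × 8^3 = 512
Position 4: 0 × 8^4 = 0
Position 5: 1 × 8^5 = 32768
Sum = 0 + 24 + 0 + 512 + 0 + 32768
= 33304


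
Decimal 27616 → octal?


Divide by 8 repeatedly:
27616 ÷ 8 = 3452 remainder 0
3452 ÷ 8 = 431 remainder 4
431 ÷ 8 = 53 remainder 7
53 ÷ 8 = 6 remainder 5
6 ÷ 8 = 0 remainder 6
Reading remainders bottom-up:
= 0o65740


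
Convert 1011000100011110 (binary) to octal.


Group into 3-bit groups: 001011000100011110
  001 = 1
  011 = 3
  000 = 0
  100 = 4
  011 = 3
  110 = 6
= 0o130436


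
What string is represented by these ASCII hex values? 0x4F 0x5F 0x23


Codes (hex): 0x4F 0x5F 0x23
Per-code ASCII lookup:
  0x4F = 79  (range 65-90: uppercase, 79 - 65 = 14) → 'O'
  0x5F = 95  (special character) → '_'
  0x23 = 35  (special character) → '#'
= 'O_#'


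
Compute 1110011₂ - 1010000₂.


Align and subtract column by column (LSB to MSB, borrowing when needed):
  1110011
- 1010000
  -------
  col 0: (1 - 0 borrow-in) - 0 → 1 - 0 = 1, borrow out 0
  col 1: (1 - 0 borrow-in) - 0 → 1 - 0 = 1, borrow out 0
  col 2: (0 - 0 borrow-in) - 0 → 0 - 0 = 0, borrow out 0
  col 3: (0 - 0 borrow-in) - 0 → 0 - 0 = 0, borrow out 0
  col 4: (1 - 0 borrow-in) - 1 → 1 - 1 = 0, borrow out 0
  col 5: (1 - 0 borrow-in) - 0 → 1 - 0 = 1, borrow out 0
  col 6: (1 - 0 borrow-in) - 1 → 1 - 1 = 0, borrow out 0
Reading bits MSB→LSB: 0100011
Strip leading zeros: 100011
= 100011


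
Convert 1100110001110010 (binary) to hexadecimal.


Group into 4-bit nibbles: 1100110001110010
  1100 = C
  1100 = C
  0111 = 7
  0010 = 2
= 0xCC72


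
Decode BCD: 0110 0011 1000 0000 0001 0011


Each 4-bit group → digit:
  0110 → 6
  0011 → 3
  1000 → 8
  0000 → 0
  0001 → 1
  0011 → 3
= 638013


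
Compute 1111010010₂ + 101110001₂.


Align and add column by column (LSB to MSB, carry propagating):
  01111010010
+ 00101110001
  -----------
  col 0: 0 + 1 + 0 (carry in) = 1 → bit 1, carry out 0
  col 1: 1 + 0 + 0 (carry in) = 1 → bit 1, carry out 0
  col 2: 0 + 0 + 0 (carry in) = 0 → bit 0, carry out 0
  col 3: 0 + 0 + 0 (carry in) = 0 → bit 0, carry out 0
  col 4: 1 + 1 + 0 (carry in) = 2 → bit 0, carry out 1
  col 5: 0 + 1 + 1 (carry in) = 2 → bit 0, carry out 1
  col 6: 1 + 1 + 1 (carry in) = 3 → bit 1, carry out 1
  col 7: 1 + 0 + 1 (carry in) = 2 → bit 0, carry out 1
  col 8: 1 + 1 + 1 (carry in) = 3 → bit 1, carry out 1
  col 9: 1 + 0 + 1 (carry in) = 2 → bit 0, carry out 1
  col 10: 0 + 0 + 1 (carry in) = 1 → bit 1, carry out 0
Reading bits MSB→LSB: 10101000011
Strip leading zeros: 10101000011
= 10101000011


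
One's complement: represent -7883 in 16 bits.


Original: 0001111011001011
Invert all bits:
  bit 0: 0 → 1
  bit 1: 0 → 1
  bit 2: 0 → 1
  bit 3: 1 → 0
  bit 4: 1 → 0
  bit 5: 1 → 0
  bit 6: 1 → 0
  bit 7: 0 → 1
  bit 8: 1 → 0
  bit 9: 1 → 0
  bit 10: 0 → 1
  bit 11: 0 → 1
  bit 12: 1 → 0
  bit 13: 0 → 1
  bit 14: 1 → 0
  bit 15: 1 → 0
= 1110000100110100


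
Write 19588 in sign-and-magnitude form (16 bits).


Sign bit: 0 (positive)
Magnitude: 19588 = 100110010000100
= 0100110010000100


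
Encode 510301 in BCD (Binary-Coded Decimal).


Each digit → 4-bit binary:
  5 → 0101
  1 → 0001
  0 → 0000
  3 → 0011
  0 → 0000
  1 → 0001
= 0101 0001 0000 0011 0000 0001


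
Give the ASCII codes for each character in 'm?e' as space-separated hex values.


String: 'm?e'  (3 characters)
Per-character ASCII lookup:
  'm': lowercase starts at 97: 'm' = 97 + 12 = 109 → 0x6D
  '?': special character: '?' = 63 → 0x3F
  'e': lowercase starts at 97: 'e' = 97 + 4 = 101 → 0x65
= 0x6D 0x3F 0x65


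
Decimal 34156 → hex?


Divide by 16 repeatedly:
34156 ÷ 16 = 2134 remainder 12 (C)
2134 ÷ 16 = 133 remainder 6 (6)
133 ÷ 16 = 8 remainder 5 (5)
8 ÷ 16 = 0 remainder 8 (8)
Reading remainders bottom-up:
= 0x856C


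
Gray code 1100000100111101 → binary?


Gray code: 1100000100111101
MSB stays the same: 1
Each subsequent bit = prev_binary XOR current_gray:
  B[1] = 1 XOR 1 = 0
  B[2] = 0 XOR 0 = 0
  B[3] = 0 XOR 0 = 0
  B[4] = 0 XOR 0 = 0
  B[5] = 0 XOR 0 = 0
  B[6] = 0 XOR 0 = 0
  B[7] = 0 XOR 1 = 1
  B[8] = 1 XOR 0 = 1
  B[9] = 1 XOR 0 = 1
  B[10] = 1 XOR 1 = 0
  B[11] = 0 XOR 1 = 1
  B[12] = 1 XOR 1 = 0
  B[13] = 0 XOR 1 = 1
  B[14] = 1 XOR 0 = 1
  B[15] = 1 XOR 1 = 0
= 1000000111010110 (33238 decimal)


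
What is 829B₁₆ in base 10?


Positional values:
Position 0: B × 16^0 = 11 × 1 = 11
Position 1: 9 × 16^1 = 9 × 16 = 144
Position 2: 2 × 16^2 = 2 × 256 = 512
Position 3: 8 × 16^3 = 8 × 4096 = 32768
Sum = 11 + 144 + 512 + 32768
= 33435


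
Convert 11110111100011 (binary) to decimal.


Positional values:
Bit 0: 1 × 2^0 = 1
Bit 1: 1 × 2^1 = 2
Bit 5: 1 × 2^5 = 32
Bit 6: 1 × 2^6 = 64
Bit 7: 1 × 2^7 = 128
Bit 8: 1 × 2^8 = 256
Bit 10: 1 × 2^10 = 1024
Bit 11: 1 × 2^11 = 2048
Bit 12: 1 × 2^12 = 4096
Bit 13: 1 × 2^13 = 8192
Sum = 1 + 2 + 32 + 64 + 128 + 256 + 1024 + 2048 + 4096 + 8192
= 15843


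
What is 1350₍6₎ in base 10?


Positional values (base 6):
  0 × 6^0 = 0 × 1 = 0
  5 × 6^1 = 5 × 6 = 30
  3 × 6^2 = 3 × 36 = 108
  1 × 6^3 = 1 × 216 = 216
Sum = 0 + 30 + 108 + 216
= 354


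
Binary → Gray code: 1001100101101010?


Binary: 1001100101101010
Gray code: G = B XOR (B >> 1)
B >> 1 = 0100110010110101
1001100101101010 XOR 0100110010110101:
  1 XOR 0 = 1
  0 XOR 1 = 1
  0 XOR 0 = 0
  1 XOR 0 = 1
  1 XOR 1 = 0
  0 XOR 1 = 1
  0 XOR 0 = 0
  1 XOR 0 = 1
  0 XOR 1 = 1
  1 XOR 0 = 1
  1 XOR 1 = 0
  0 XOR 1 = 1
  1 XOR 0 = 1
  0 XOR 1 = 1
  1 XOR 0 = 1
  0 XOR 1 = 1
= 1101010111011111


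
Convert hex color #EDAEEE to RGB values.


Hex: #EDAEEE
R = ED₁₆ = 237
G = AE₁₆ = 174
B = EE₁₆ = 238
= RGB(237, 174, 238)


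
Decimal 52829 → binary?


Divide by 2 repeatedly:
52829 ÷ 2 = 26414 remainder 1
26414 ÷ 2 = 13207 remainder 0
13207 ÷ 2 = 6603 remainder 1
6603 ÷ 2 = 3301 remainder 1
3301 ÷ 2 = 1650 remainder 1
1650 ÷ 2 = 825 remainder 0
825 ÷ 2 = 412 remainder 1
412 ÷ 2 = 206 remainder 0
206 ÷ 2 = 103 remainder 0
103 ÷ 2 = 51 remainder 1
51 ÷ 2 = 25 remainder 1
25 ÷ 2 = 12 remainder 1
12 ÷ 2 = 6 remainder 0
6 ÷ 2 = 3 remainder 0
3 ÷ 2 = 1 remainder 1
1 ÷ 2 = 0 remainder 1
Reading remainders bottom-up:
= 1100111001011101


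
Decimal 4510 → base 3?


Divide by 3 repeatedly:
4510 ÷ 3 = 1503 remainder 1
1503 ÷ 3 = 501 remainder 0
501 ÷ 3 = 167 remainder 0
167 ÷ 3 = 55 remainder 2
55 ÷ 3 = 18 remainder 1
18 ÷ 3 = 6 remainder 0
6 ÷ 3 = 2 remainder 0
2 ÷ 3 = 0 remainder 2
Reading remainders bottom-up:
= 20012001


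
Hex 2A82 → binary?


Each hex digit → 4 binary bits:
  2 = 0010
  A = 1010
  8 = 1000
  2 = 0010
Concatenate: 0010 1010 1000 0010
= 0010101010000010


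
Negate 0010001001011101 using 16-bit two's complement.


Original: 0010001001011101
Step 1 - Invert all bits: 1101110110100010
Step 2 - Add 1: 1101110110100010 + 1
= 1101110110100011 (represents -8797)


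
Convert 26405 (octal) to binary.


Each octal digit → 3 binary bits:
  2 = 010
  6 = 110
  4 = 100
  0 = 000
  5 = 101
Concatenate: 010 110 100 000 101
= 010110100000101


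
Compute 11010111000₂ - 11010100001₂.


Align and subtract column by column (LSB to MSB, borrowing when needed):
  11010111000
- 11010100001
  -----------
  col 0: (0 - 0 borrow-in) - 1 → borrow from next column: (0+2) - 1 = 1, borrow out 1
  col 1: (0 - 1 borrow-in) - 0 → borrow from next column: (-1+2) - 0 = 1, borrow out 1
  col 2: (0 - 1 borrow-in) - 0 → borrow from next column: (-1+2) - 0 = 1, borrow out 1
  col 3: (1 - 1 borrow-in) - 0 → 0 - 0 = 0, borrow out 0
  col 4: (1 - 0 borrow-in) - 0 → 1 - 0 = 1, borrow out 0
  col 5: (1 - 0 borrow-in) - 1 → 1 - 1 = 0, borrow out 0
  col 6: (0 - 0 borrow-in) - 0 → 0 - 0 = 0, borrow out 0
  col 7: (1 - 0 borrow-in) - 1 → 1 - 1 = 0, borrow out 0
  col 8: (0 - 0 borrow-in) - 0 → 0 - 0 = 0, borrow out 0
  col 9: (1 - 0 borrow-in) - 1 → 1 - 1 = 0, borrow out 0
  col 10: (1 - 0 borrow-in) - 1 → 1 - 1 = 0, borrow out 0
Reading bits MSB→LSB: 00000010111
Strip leading zeros: 10111
= 10111


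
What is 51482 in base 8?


Divide by 8 repeatedly:
51482 ÷ 8 = 6435 remainder 2
6435 ÷ 8 = 804 remainder 3
804 ÷ 8 = 100 remainder 4
100 ÷ 8 = 12 remainder 4
12 ÷ 8 = 1 remainder 4
1 ÷ 8 = 0 remainder 1
Reading remainders bottom-up:
= 0o144432


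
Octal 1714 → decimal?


Positional values:
Position 0: 4 × 8^0 = 4
Position 1: 1 × 8^1 = 8
Position 2: 7 × 8^2 = 448
Position 3: 1 × 8^3 = 512
Sum = 4 + 8 + 448 + 512
= 972


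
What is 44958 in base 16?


Divide by 16 repeatedly:
44958 ÷ 16 = 2809 remainder 14 (E)
2809 ÷ 16 = 175 remainder 9 (9)
175 ÷ 16 = 10 remainder 15 (F)
10 ÷ 16 = 0 remainder 10 (A)
Reading remainders bottom-up:
= 0xAF9E


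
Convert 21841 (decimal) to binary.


Divide by 2 repeatedly:
21841 ÷ 2 = 10920 remainder 1
10920 ÷ 2 = 5460 remainder 0
5460 ÷ 2 = 2730 remainder 0
2730 ÷ 2 = 1365 remainder 0
1365 ÷ 2 = 682 remainder 1
682 ÷ 2 = 341 remainder 0
341 ÷ 2 = 170 remainder 1
170 ÷ 2 = 85 remainder 0
85 ÷ 2 = 42 remainder 1
42 ÷ 2 = 21 remainder 0
21 ÷ 2 = 10 remainder 1
10 ÷ 2 = 5 remainder 0
5 ÷ 2 = 2 remainder 1
2 ÷ 2 = 1 remainder 0
1 ÷ 2 = 0 remainder 1
Reading remainders bottom-up:
= 101010101010001


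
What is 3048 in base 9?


Divide by 9 repeatedly:
3048 ÷ 9 = 338 remainder 6
338 ÷ 9 = 37 remainder 5
37 ÷ 9 = 4 remainder 1
4 ÷ 9 = 0 remainder 4
Reading remainders bottom-up:
= 4156


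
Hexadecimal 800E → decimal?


Positional values:
Position 0: E × 16^0 = 14 × 1 = 14
Position 1: 0 × 16^1 = 0 × 16 = 0
Position 2: 0 × 16^2 = 0 × 256 = 0
Position 3: 8 × 16^3 = 8 × 4096 = 32768
Sum = 14 + 0 + 0 + 32768
= 32782


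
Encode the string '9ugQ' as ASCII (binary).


String: '9ugQ'  (4 characters)
Per-character ASCII lookup:
  '9': digits start at 48: '9' = 48 + 9 = 57 → 111001
  'u': lowercase starts at 97: 'u' = 97 + 20 = 117 → 1110101
  'g': lowercase starts at 97: 'g' = 97 + 6 = 103 → 1100111
  'Q': uppercase starts at 65: 'Q' = 65 + 16 = 81 → 1010001
= 111001 1110101 1100111 1010001


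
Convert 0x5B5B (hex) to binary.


Each hex digit → 4 binary bits:
  5 = 0101
  B = 1011
  5 = 0101
  B = 1011
Concatenate: 0101 1011 0101 1011
= 0101101101011011


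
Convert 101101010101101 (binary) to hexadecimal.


Group into 4-bit nibbles: 0101101010101101
  0101 = 5
  1010 = A
  1010 = A
  1101 = D
= 0x5AAD


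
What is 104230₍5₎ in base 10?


Positional values (base 5):
  0 × 5^0 = 0 × 1 = 0
  3 × 5^1 = 3 × 5 = 15
  2 × 5^2 = 2 × 25 = 50
  4 × 5^3 = 4 × 125 = 500
  0 × 5^4 = 0 × 625 = 0
  1 × 5^5 = 1 × 3125 = 3125
Sum = 0 + 15 + 50 + 500 + 0 + 3125
= 3690


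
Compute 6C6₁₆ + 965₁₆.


Align and add column by column (LSB to MSB, each column mod 16 with carry):
  06C6
+ 0965
  ----
  col 0: 6(6) + 5(5) + 0 (carry in) = 11 → B(11), carry out 0
  col 1: C(12) + 6(6) + 0 (carry in) = 18 → 2(2), carry out 1
  col 2: 6(6) + 9(9) + 1 (carry in) = 16 → 0(0), carry out 1
  col 3: 0(0) + 0(0) + 1 (carry in) = 1 → 1(1), carry out 0
Reading digits MSB→LSB: 102B
Strip leading zeros: 102B
= 0x102B


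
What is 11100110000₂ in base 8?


Group into 3-bit groups: 011100110000
  011 = 3
  100 = 4
  110 = 6
  000 = 0
= 0o3460


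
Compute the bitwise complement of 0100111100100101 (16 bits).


Original: 0100111100100101
Invert all bits:
  bit 0: 0 → 1
  bit 1: 1 → 0
  bit 2: 0 → 1
  bit 3: 0 → 1
  bit 4: 1 → 0
  bit 5: 1 → 0
  bit 6: 1 → 0
  bit 7: 1 → 0
  bit 8: 0 → 1
  bit 9: 0 → 1
  bit 10: 1 → 0
  bit 11: 0 → 1
  bit 12: 0 → 1
  bit 13: 1 → 0
  bit 14: 0 → 1
  bit 15: 1 → 0
= 1011000011011010


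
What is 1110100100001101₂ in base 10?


Positional values:
Bit 0: 1 × 2^0 = 1
Bit 2: 1 × 2^2 = 4
Bit 3: 1 × 2^3 = 8
Bit 8: 1 × 2^8 = 256
Bit 11: 1 × 2^11 = 2048
Bit 13: 1 × 2^13 = 8192
Bit 14: 1 × 2^14 = 16384
Bit 15: 1 × 2^15 = 32768
Sum = 1 + 4 + 8 + 256 + 2048 + 8192 + 16384 + 32768
= 59661


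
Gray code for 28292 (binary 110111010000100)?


Binary: 110111010000100
Gray code: G = B XOR (B >> 1)
B >> 1 = 011011101000010
110111010000100 XOR 011011101000010:
  1 XOR 0 = 1
  1 XOR 1 = 0
  0 XOR 1 = 1
  1 XOR 0 = 1
  1 XOR 1 = 0
  1 XOR 1 = 0
  0 XOR 1 = 1
  1 XOR 0 = 1
  0 XOR 1 = 1
  0 XOR 0 = 0
  0 XOR 0 = 0
  0 XOR 0 = 0
  1 XOR 0 = 1
  0 XOR 1 = 1
  0 XOR 0 = 0
= 101100111000110


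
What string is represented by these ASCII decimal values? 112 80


Codes (decimal): 112 80
Per-code ASCII lookup:
  112  (range 97-122: lowercase, 112 - 97 = 15) → 'p'
  80  (range 65-90: uppercase, 80 - 65 = 15) → 'P'
= 'pP'


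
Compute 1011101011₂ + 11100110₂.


Align and add column by column (LSB to MSB, carry propagating):
  01011101011
+ 00011100110
  -----------
  col 0: 1 + 0 + 0 (carry in) = 1 → bit 1, carry out 0
  col 1: 1 + 1 + 0 (carry in) = 2 → bit 0, carry out 1
  col 2: 0 + 1 + 1 (carry in) = 2 → bit 0, carry out 1
  col 3: 1 + 0 + 1 (carry in) = 2 → bit 0, carry out 1
  col 4: 0 + 0 + 1 (carry in) = 1 → bit 1, carry out 0
  col 5: 1 + 1 + 0 (carry in) = 2 → bit 0, carry out 1
  col 6: 1 + 1 + 1 (carry in) = 3 → bit 1, carry out 1
  col 7: 1 + 1 + 1 (carry in) = 3 → bit 1, carry out 1
  col 8: 0 + 0 + 1 (carry in) = 1 → bit 1, carry out 0
  col 9: 1 + 0 + 0 (carry in) = 1 → bit 1, carry out 0
  col 10: 0 + 0 + 0 (carry in) = 0 → bit 0, carry out 0
Reading bits MSB→LSB: 01111010001
Strip leading zeros: 1111010001
= 1111010001


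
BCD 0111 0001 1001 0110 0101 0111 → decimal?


Each 4-bit group → digit:
  0111 → 7
  0001 → 1
  1001 → 9
  0110 → 6
  0101 → 5
  0111 → 7
= 719657


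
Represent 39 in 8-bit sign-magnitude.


Sign bit: 0 (positive)
Magnitude: 39 = 0100111
= 00100111


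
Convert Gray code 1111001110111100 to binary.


Gray code: 1111001110111100
MSB stays the same: 1
Each subsequent bit = prev_binary XOR current_gray:
  B[1] = 1 XOR 1 = 0
  B[2] = 0 XOR 1 = 1
  B[3] = 1 XOR 1 = 0
  B[4] = 0 XOR 0 = 0
  B[5] = 0 XOR 0 = 0
  B[6] = 0 XOR 1 = 1
  B[7] = 1 XOR 1 = 0
  B[8] = 0 XOR 1 = 1
  B[9] = 1 XOR 0 = 1
  B[10] = 1 XOR 1 = 0
  B[11] = 0 XOR 1 = 1
  B[12] = 1 XOR 1 = 0
  B[13] = 0 XOR 1 = 1
  B[14] = 1 XOR 0 = 1
  B[15] = 1 XOR 0 = 1
= 1010001011010111 (41687 decimal)


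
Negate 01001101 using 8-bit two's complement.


Original: 01001101
Step 1 - Invert all bits: 10110010
Step 2 - Add 1: 10110010 + 1
= 10110011 (represents -77)


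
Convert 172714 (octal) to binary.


Each octal digit → 3 binary bits:
  1 = 001
  7 = 111
  2 = 010
  7 = 111
  1 = 001
  4 = 100
Concatenate: 001 111 010 111 001 100
= 001111010111001100


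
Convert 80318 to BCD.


Each digit → 4-bit binary:
  8 → 1000
  0 → 0000
  3 → 0011
  1 → 0001
  8 → 1000
= 1000 0000 0011 0001 1000


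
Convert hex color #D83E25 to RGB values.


Hex: #D83E25
R = D8₁₆ = 216
G = 3E₁₆ = 62
B = 25₁₆ = 37
= RGB(216, 62, 37)


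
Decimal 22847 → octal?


Divide by 8 repeatedly:
22847 ÷ 8 = 2855 remainder 7
2855 ÷ 8 = 356 remainder 7
356 ÷ 8 = 44 remainder 4
44 ÷ 8 = 5 remainder 4
5 ÷ 8 = 0 remainder 5
Reading remainders bottom-up:
= 0o54477


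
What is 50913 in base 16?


Divide by 16 repeatedly:
50913 ÷ 16 = 3182 remainder 1 (1)
3182 ÷ 16 = 198 remainder 14 (E)
198 ÷ 16 = 12 remainder 6 (6)
12 ÷ 16 = 0 remainder 12 (C)
Reading remainders bottom-up:
= 0xC6E1


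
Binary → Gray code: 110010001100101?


Binary: 110010001100101
Gray code: G = B XOR (B >> 1)
B >> 1 = 011001000110010
110010001100101 XOR 011001000110010:
  1 XOR 0 = 1
  1 XOR 1 = 0
  0 XOR 1 = 1
  0 XOR 0 = 0
  1 XOR 0 = 1
  0 XOR 1 = 1
  0 XOR 0 = 0
  0 XOR 0 = 0
  1 XOR 0 = 1
  1 XOR 1 = 0
  0 XOR 1 = 1
  0 XOR 0 = 0
  1 XOR 0 = 1
  0 XOR 1 = 1
  1 XOR 0 = 1
= 101011001010111


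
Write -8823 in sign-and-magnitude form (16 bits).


Sign bit: 1 (negative)
Magnitude: 8823 = 010001001110111
= 1010001001110111


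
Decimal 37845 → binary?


Divide by 2 repeatedly:
37845 ÷ 2 = 18922 remainder 1
18922 ÷ 2 = 9461 remainder 0
9461 ÷ 2 = 4730 remainder 1
4730 ÷ 2 = 2365 remainder 0
2365 ÷ 2 = 1182 remainder 1
1182 ÷ 2 = 591 remainder 0
591 ÷ 2 = 295 remainder 1
295 ÷ 2 = 147 remainder 1
147 ÷ 2 = 73 remainder 1
73 ÷ 2 = 36 remainder 1
36 ÷ 2 = 18 remainder 0
18 ÷ 2 = 9 remainder 0
9 ÷ 2 = 4 remainder 1
4 ÷ 2 = 2 remainder 0
2 ÷ 2 = 1 remainder 0
1 ÷ 2 = 0 remainder 1
Reading remainders bottom-up:
= 1001001111010101


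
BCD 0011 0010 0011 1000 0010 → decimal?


Each 4-bit group → digit:
  0011 → 3
  0010 → 2
  0011 → 3
  1000 → 8
  0010 → 2
= 32382


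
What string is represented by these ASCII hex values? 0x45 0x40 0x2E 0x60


Codes (hex): 0x45 0x40 0x2E 0x60
Per-code ASCII lookup:
  0x45 = 69  (range 65-90: uppercase, 69 - 65 = 4) → 'E'
  0x40 = 64  (special character) → '@'
  0x2E = 46  (special character) → '.'
  0x60 = 96  (special character) → '`'
= 'E@.`'


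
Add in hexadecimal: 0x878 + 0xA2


Align and add column by column (LSB to MSB, each column mod 16 with carry):
  0878
+ 00A2
  ----
  col 0: 8(8) + 2(2) + 0 (carry in) = 10 → A(10), carry out 0
  col 1: 7(7) + A(10) + 0 (carry in) = 17 → 1(1), carry out 1
  col 2: 8(8) + 0(0) + 1 (carry in) = 9 → 9(9), carry out 0
  col 3: 0(0) + 0(0) + 0 (carry in) = 0 → 0(0), carry out 0
Reading digits MSB→LSB: 091A
Strip leading zeros: 91A
= 0x91A


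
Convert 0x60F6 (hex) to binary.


Each hex digit → 4 binary bits:
  6 = 0110
  0 = 0000
  F = 1111
  6 = 0110
Concatenate: 0110 0000 1111 0110
= 0110000011110110


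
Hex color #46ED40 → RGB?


Hex: #46ED40
R = 46₁₆ = 70
G = ED₁₆ = 237
B = 40₁₆ = 64
= RGB(70, 237, 64)


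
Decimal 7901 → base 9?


Divide by 9 repeatedly:
7901 ÷ 9 = 877 remainder 8
877 ÷ 9 = 97 remainder 4
97 ÷ 9 = 10 remainder 7
10 ÷ 9 = 1 remainder 1
1 ÷ 9 = 0 remainder 1
Reading remainders bottom-up:
= 11748


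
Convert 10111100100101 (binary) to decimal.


Positional values:
Bit 0: 1 × 2^0 = 1
Bit 2: 1 × 2^2 = 4
Bit 5: 1 × 2^5 = 32
Bit 8: 1 × 2^8 = 256
Bit 9: 1 × 2^9 = 512
Bit 10: 1 × 2^10 = 1024
Bit 11: 1 × 2^11 = 2048
Bit 13: 1 × 2^13 = 8192
Sum = 1 + 4 + 32 + 256 + 512 + 1024 + 2048 + 8192
= 12069


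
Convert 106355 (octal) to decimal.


Positional values:
Position 0: 5 × 8^0 = 5
Position 1: 5 × 8^1 = 40
Position 2: 3 × 8^2 = 192
Position 3: 6 × 8^3 = 3072
Position 4: 0 × 8^4 = 0
Position 5: 1 × 8^5 = 32768
Sum = 5 + 40 + 192 + 3072 + 0 + 32768
= 36077


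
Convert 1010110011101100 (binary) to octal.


Group into 3-bit groups: 001010110011101100
  001 = 1
  010 = 2
  110 = 6
  011 = 3
  101 = 5
  100 = 4
= 0o126354


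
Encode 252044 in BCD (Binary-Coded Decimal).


Each digit → 4-bit binary:
  2 → 0010
  5 → 0101
  2 → 0010
  0 → 0000
  4 → 0100
  4 → 0100
= 0010 0101 0010 0000 0100 0100


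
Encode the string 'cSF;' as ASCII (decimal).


String: 'cSF;'  (4 characters)
Per-character ASCII lookup:
  'c': lowercase starts at 97: 'c' = 97 + 2 = 99
  'S': uppercase starts at 65: 'S' = 65 + 18 = 83
  'F': uppercase starts at 65: 'F' = 65 + 5 = 70
  ';': special character: ';' = 59
= 99 83 70 59


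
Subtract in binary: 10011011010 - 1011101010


Align and subtract column by column (LSB to MSB, borrowing when needed):
  10011011010
- 01011101010
  -----------
  col 0: (0 - 0 borrow-in) - 0 → 0 - 0 = 0, borrow out 0
  col 1: (1 - 0 borrow-in) - 1 → 1 - 1 = 0, borrow out 0
  col 2: (0 - 0 borrow-in) - 0 → 0 - 0 = 0, borrow out 0
  col 3: (1 - 0 borrow-in) - 1 → 1 - 1 = 0, borrow out 0
  col 4: (1 - 0 borrow-in) - 0 → 1 - 0 = 1, borrow out 0
  col 5: (0 - 0 borrow-in) - 1 → borrow from next column: (0+2) - 1 = 1, borrow out 1
  col 6: (1 - 1 borrow-in) - 1 → borrow from next column: (0+2) - 1 = 1, borrow out 1
  col 7: (1 - 1 borrow-in) - 1 → borrow from next column: (0+2) - 1 = 1, borrow out 1
  col 8: (0 - 1 borrow-in) - 0 → borrow from next column: (-1+2) - 0 = 1, borrow out 1
  col 9: (0 - 1 borrow-in) - 1 → borrow from next column: (-1+2) - 1 = 0, borrow out 1
  col 10: (1 - 1 borrow-in) - 0 → 0 - 0 = 0, borrow out 0
Reading bits MSB→LSB: 00111110000
Strip leading zeros: 111110000
= 111110000


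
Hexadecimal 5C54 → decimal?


Positional values:
Position 0: 4 × 16^0 = 4 × 1 = 4
Position 1: 5 × 16^1 = 5 × 16 = 80
Position 2: C × 16^2 = 12 × 256 = 3072
Position 3: 5 × 16^3 = 5 × 4096 = 20480
Sum = 4 + 80 + 3072 + 20480
= 23636


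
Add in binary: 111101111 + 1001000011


Align and add column by column (LSB to MSB, carry propagating):
  00111101111
+ 01001000011
  -----------
  col 0: 1 + 1 + 0 (carry in) = 2 → bit 0, carry out 1
  col 1: 1 + 1 + 1 (carry in) = 3 → bit 1, carry out 1
  col 2: 1 + 0 + 1 (carry in) = 2 → bit 0, carry out 1
  col 3: 1 + 0 + 1 (carry in) = 2 → bit 0, carry out 1
  col 4: 0 + 0 + 1 (carry in) = 1 → bit 1, carry out 0
  col 5: 1 + 0 + 0 (carry in) = 1 → bit 1, carry out 0
  col 6: 1 + 1 + 0 (carry in) = 2 → bit 0, carry out 1
  col 7: 1 + 0 + 1 (carry in) = 2 → bit 0, carry out 1
  col 8: 1 + 0 + 1 (carry in) = 2 → bit 0, carry out 1
  col 9: 0 + 1 + 1 (carry in) = 2 → bit 0, carry out 1
  col 10: 0 + 0 + 1 (carry in) = 1 → bit 1, carry out 0
Reading bits MSB→LSB: 10000110010
Strip leading zeros: 10000110010
= 10000110010


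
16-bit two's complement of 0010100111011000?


Original: 0010100111011000
Step 1 - Invert all bits: 1101011000100111
Step 2 - Add 1: 1101011000100111 + 1
= 1101011000101000 (represents -10712)


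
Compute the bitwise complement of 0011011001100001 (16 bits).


Original: 0011011001100001
Invert all bits:
  bit 0: 0 → 1
  bit 1: 0 → 1
  bit 2: 1 → 0
  bit 3: 1 → 0
  bit 4: 0 → 1
  bit 5: 1 → 0
  bit 6: 1 → 0
  bit 7: 0 → 1
  bit 8: 0 → 1
  bit 9: 1 → 0
  bit 10: 1 → 0
  bit 11: 0 → 1
  bit 12: 0 → 1
  bit 13: 0 → 1
  bit 14: 0 → 1
  bit 15: 1 → 0
= 1100100110011110


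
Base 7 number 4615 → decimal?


Positional values (base 7):
  5 × 7^0 = 5 × 1 = 5
  1 × 7^1 = 1 × 7 = 7
  6 × 7^2 = 6 × 49 = 294
  4 × 7^3 = 4 × 343 = 1372
Sum = 5 + 7 + 294 + 1372
= 1678


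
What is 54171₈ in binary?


Each octal digit → 3 binary bits:
  5 = 101
  4 = 100
  1 = 001
  7 = 111
  1 = 001
Concatenate: 101 100 001 111 001
= 101100001111001


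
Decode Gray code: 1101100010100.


Gray code: 1101100010100
MSB stays the same: 1
Each subsequent bit = prev_binary XOR current_gray:
  B[1] = 1 XOR 1 = 0
  B[2] = 0 XOR 0 = 0
  B[3] = 0 XOR 1 = 1
  B[4] = 1 XOR 1 = 0
  B[5] = 0 XOR 0 = 0
  B[6] = 0 XOR 0 = 0
  B[7] = 0 XOR 0 = 0
  B[8] = 0 XOR 1 = 1
  B[9] = 1 XOR 0 = 1
  B[10] = 1 XOR 1 = 0
  B[11] = 0 XOR 0 = 0
  B[12] = 0 XOR 0 = 0
= 1001000011000 (4632 decimal)


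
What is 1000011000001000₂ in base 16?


Group into 4-bit nibbles: 1000011000001000
  1000 = 8
  0110 = 6
  0000 = 0
  1000 = 8
= 0x8608


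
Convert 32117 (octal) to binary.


Each octal digit → 3 binary bits:
  3 = 011
  2 = 010
  1 = 001
  1 = 001
  7 = 111
Concatenate: 011 010 001 001 111
= 011010001001111


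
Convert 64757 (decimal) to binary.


Divide by 2 repeatedly:
64757 ÷ 2 = 32378 remainder 1
32378 ÷ 2 = 16189 remainder 0
16189 ÷ 2 = 8094 remainder 1
8094 ÷ 2 = 4047 remainder 0
4047 ÷ 2 = 2023 remainder 1
2023 ÷ 2 = 1011 remainder 1
1011 ÷ 2 = 505 remainder 1
505 ÷ 2 = 252 remainder 1
252 ÷ 2 = 126 remainder 0
126 ÷ 2 = 63 remainder 0
63 ÷ 2 = 31 remainder 1
31 ÷ 2 = 15 remainder 1
15 ÷ 2 = 7 remainder 1
7 ÷ 2 = 3 remainder 1
3 ÷ 2 = 1 remainder 1
1 ÷ 2 = 0 remainder 1
Reading remainders bottom-up:
= 1111110011110101


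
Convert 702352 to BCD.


Each digit → 4-bit binary:
  7 → 0111
  0 → 0000
  2 → 0010
  3 → 0011
  5 → 0101
  2 → 0010
= 0111 0000 0010 0011 0101 0010


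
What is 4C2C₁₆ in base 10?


Positional values:
Position 0: C × 16^0 = 12 × 1 = 12
Position 1: 2 × 16^1 = 2 × 16 = 32
Position 2: C × 16^2 = 12 × 256 = 3072
Position 3: 4 × 16^3 = 4 × 4096 = 16384
Sum = 12 + 32 + 3072 + 16384
= 19500


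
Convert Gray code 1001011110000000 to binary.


Gray code: 1001011110000000
MSB stays the same: 1
Each subsequent bit = prev_binary XOR current_gray:
  B[1] = 1 XOR 0 = 1
  B[2] = 1 XOR 0 = 1
  B[3] = 1 XOR 1 = 0
  B[4] = 0 XOR 0 = 0
  B[5] = 0 XOR 1 = 1
  B[6] = 1 XOR 1 = 0
  B[7] = 0 XOR 1 = 1
  B[8] = 1 XOR 1 = 0
  B[9] = 0 XOR 0 = 0
  B[10] = 0 XOR 0 = 0
  B[11] = 0 XOR 0 = 0
  B[12] = 0 XOR 0 = 0
  B[13] = 0 XOR 0 = 0
  B[14] = 0 XOR 0 = 0
  B[15] = 0 XOR 0 = 0
= 1110010100000000 (58624 decimal)


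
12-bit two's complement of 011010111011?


Original: 011010111011
Step 1 - Invert all bits: 100101000100
Step 2 - Add 1: 100101000100 + 1
= 100101000101 (represents -1723)


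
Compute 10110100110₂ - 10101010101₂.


Align and subtract column by column (LSB to MSB, borrowing when needed):
  10110100110
- 10101010101
  -----------
  col 0: (0 - 0 borrow-in) - 1 → borrow from next column: (0+2) - 1 = 1, borrow out 1
  col 1: (1 - 1 borrow-in) - 0 → 0 - 0 = 0, borrow out 0
  col 2: (1 - 0 borrow-in) - 1 → 1 - 1 = 0, borrow out 0
  col 3: (0 - 0 borrow-in) - 0 → 0 - 0 = 0, borrow out 0
  col 4: (0 - 0 borrow-in) - 1 → borrow from next column: (0+2) - 1 = 1, borrow out 1
  col 5: (1 - 1 borrow-in) - 0 → 0 - 0 = 0, borrow out 0
  col 6: (0 - 0 borrow-in) - 1 → borrow from next column: (0+2) - 1 = 1, borrow out 1
  col 7: (1 - 1 borrow-in) - 0 → 0 - 0 = 0, borrow out 0
  col 8: (1 - 0 borrow-in) - 1 → 1 - 1 = 0, borrow out 0
  col 9: (0 - 0 borrow-in) - 0 → 0 - 0 = 0, borrow out 0
  col 10: (1 - 0 borrow-in) - 1 → 1 - 1 = 0, borrow out 0
Reading bits MSB→LSB: 00001010001
Strip leading zeros: 1010001
= 1010001


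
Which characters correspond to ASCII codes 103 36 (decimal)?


Codes (decimal): 103 36
Per-code ASCII lookup:
  103  (range 97-122: lowercase, 103 - 97 = 6) → 'g'
  36  (special character) → '$'
= 'g$'


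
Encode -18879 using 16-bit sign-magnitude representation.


Sign bit: 1 (negative)
Magnitude: 18879 = 100100110111111
= 1100100110111111


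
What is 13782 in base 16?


Divide by 16 repeatedly:
13782 ÷ 16 = 861 remainder 6 (6)
861 ÷ 16 = 53 remainder 13 (D)
53 ÷ 16 = 3 remainder 5 (5)
3 ÷ 16 = 0 remainder 3 (3)
Reading remainders bottom-up:
= 0x35D6


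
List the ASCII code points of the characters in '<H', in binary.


String: '<H'  (2 characters)
Per-character ASCII lookup:
  '<': special character: '<' = 60 → 111100
  'H': uppercase starts at 65: 'H' = 65 + 7 = 72 → 1001000
= 111100 1001000


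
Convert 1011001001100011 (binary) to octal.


Group into 3-bit groups: 001011001001100011
  001 = 1
  011 = 3
  001 = 1
  001 = 1
  100 = 4
  011 = 3
= 0o131143


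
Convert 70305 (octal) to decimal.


Positional values:
Position 0: 5 × 8^0 = 5
Position 1: 0 × 8^1 = 0
Position 2: 3 × 8^2 = 192
Position 3: 0 × 8^3 = 0
Position 4: 7 × 8^4 = 28672
Sum = 5 + 0 + 192 + 0 + 28672
= 28869


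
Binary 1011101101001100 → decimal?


Positional values:
Bit 2: 1 × 2^2 = 4
Bit 3: 1 × 2^3 = 8
Bit 6: 1 × 2^6 = 64
Bit 8: 1 × 2^8 = 256
Bit 9: 1 × 2^9 = 512
Bit 11: 1 × 2^11 = 2048
Bit 12: 1 × 2^12 = 4096
Bit 13: 1 × 2^13 = 8192
Bit 15: 1 × 2^15 = 32768
Sum = 4 + 8 + 64 + 256 + 512 + 2048 + 4096 + 8192 + 32768
= 47948


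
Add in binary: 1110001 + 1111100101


Align and add column by column (LSB to MSB, carry propagating):
  00001110001
+ 01111100101
  -----------
  col 0: 1 + 1 + 0 (carry in) = 2 → bit 0, carry out 1
  col 1: 0 + 0 + 1 (carry in) = 1 → bit 1, carry out 0
  col 2: 0 + 1 + 0 (carry in) = 1 → bit 1, carry out 0
  col 3: 0 + 0 + 0 (carry in) = 0 → bit 0, carry out 0
  col 4: 1 + 0 + 0 (carry in) = 1 → bit 1, carry out 0
  col 5: 1 + 1 + 0 (carry in) = 2 → bit 0, carry out 1
  col 6: 1 + 1 + 1 (carry in) = 3 → bit 1, carry out 1
  col 7: 0 + 1 + 1 (carry in) = 2 → bit 0, carry out 1
  col 8: 0 + 1 + 1 (carry in) = 2 → bit 0, carry out 1
  col 9: 0 + 1 + 1 (carry in) = 2 → bit 0, carry out 1
  col 10: 0 + 0 + 1 (carry in) = 1 → bit 1, carry out 0
Reading bits MSB→LSB: 10001010110
Strip leading zeros: 10001010110
= 10001010110
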